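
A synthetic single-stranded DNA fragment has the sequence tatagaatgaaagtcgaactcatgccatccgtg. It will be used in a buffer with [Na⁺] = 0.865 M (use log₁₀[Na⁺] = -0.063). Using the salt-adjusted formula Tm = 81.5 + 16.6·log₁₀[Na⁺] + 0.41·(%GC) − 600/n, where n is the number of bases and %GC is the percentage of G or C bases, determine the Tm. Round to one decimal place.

Length n = 33. Counting bases: T=8, A=11, G=7, C=7
G+C = 14, so %GC = 14/33 × 100 = 42.424%
Salt term: 16.6 × (-0.063) = -1.046
GC term: 0.41 × 42.424 = 17.394; length term: −600/33 = −18.182
Tm = 81.5 + (-1.046) + 17.394 − 18.182 = 79.666 → 79.7°C

79.7°C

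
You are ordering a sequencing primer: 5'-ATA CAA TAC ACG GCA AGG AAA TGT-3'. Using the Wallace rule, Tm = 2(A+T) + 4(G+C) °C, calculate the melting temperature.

66°C

A=11, T=4, G=5, C=4
A+T = 15, G+C = 9
Tm = 2×15 + 4×9 = 66°C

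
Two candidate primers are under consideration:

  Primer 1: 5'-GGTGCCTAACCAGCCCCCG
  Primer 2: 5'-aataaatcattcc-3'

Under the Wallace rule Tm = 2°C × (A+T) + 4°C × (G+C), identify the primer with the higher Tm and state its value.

Primer 1, 66°C

Primer 1: A+T=5, G+C=14 → Tm = 2(5)+4(14) = 66°C
Primer 2: A+T=10, G+C=3 → Tm = 2(10)+4(3) = 32°C
66°C vs 32°C → primer 1 is higher.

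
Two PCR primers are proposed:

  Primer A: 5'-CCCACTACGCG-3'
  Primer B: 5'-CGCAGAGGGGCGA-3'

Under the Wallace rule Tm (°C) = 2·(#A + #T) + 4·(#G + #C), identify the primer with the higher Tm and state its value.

Primer B, 46°C

Primer A: A+T=3, G+C=8 → Tm = 2(3)+4(8) = 38°C
Primer B: A+T=3, G+C=10 → Tm = 2(3)+4(10) = 46°C
38°C vs 46°C → primer B is higher.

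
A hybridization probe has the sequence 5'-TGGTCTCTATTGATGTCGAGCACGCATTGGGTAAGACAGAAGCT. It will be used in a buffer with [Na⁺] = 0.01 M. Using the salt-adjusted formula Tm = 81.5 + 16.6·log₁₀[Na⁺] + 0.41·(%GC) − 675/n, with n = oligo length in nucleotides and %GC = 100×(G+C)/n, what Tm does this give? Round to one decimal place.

Length n = 44. Base counts: A=11, C=8, T=12, G=13
G+C = 21, so %GC = 21/44 × 100 = 47.727%
Salt term: 16.6 × (-2) = -33.2
GC term: 0.41 × 47.727 = 19.568; length term: −675/44 = −15.341
Tm = 81.5 + (-33.2) + 19.568 − 15.341 = 52.527 → 52.5°C

52.5°C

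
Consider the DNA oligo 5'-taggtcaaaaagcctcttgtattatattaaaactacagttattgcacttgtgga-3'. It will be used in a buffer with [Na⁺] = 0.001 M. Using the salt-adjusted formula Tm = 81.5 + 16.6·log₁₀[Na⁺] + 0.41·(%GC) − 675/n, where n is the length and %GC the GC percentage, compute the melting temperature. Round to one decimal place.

Length n = 54. Base counts: C=8, T=19, A=18, G=9
G+C = 17, so %GC = 17/54 × 100 = 31.481%
Salt term: 16.6 × (-3) = -49.8
GC term: 0.41 × 31.481 = 12.907; length term: −675/54 = −12.5
Tm = 81.5 + (-49.8) + 12.907 − 12.5 = 32.107 → 32.1°C

32.1°C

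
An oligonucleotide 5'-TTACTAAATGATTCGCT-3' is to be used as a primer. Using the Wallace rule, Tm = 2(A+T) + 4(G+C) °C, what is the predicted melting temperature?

Scanning the sequence gives G=2, T=7, A=5, C=3.
A+T = 12, G+C = 5
Tm = 2×12 + 4×5 = 44°C

44°C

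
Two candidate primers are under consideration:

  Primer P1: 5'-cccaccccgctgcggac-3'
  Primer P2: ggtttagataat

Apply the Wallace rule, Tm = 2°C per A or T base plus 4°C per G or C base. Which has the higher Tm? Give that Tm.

Primer P1, 62°C

Primer P1: A+T=3, G+C=14 → Tm = 2(3)+4(14) = 62°C
Primer P2: A+T=9, G+C=3 → Tm = 2(9)+4(3) = 30°C
62°C vs 30°C → primer P1 is higher.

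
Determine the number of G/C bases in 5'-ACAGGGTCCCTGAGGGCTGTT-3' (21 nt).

Base counts: C=5, T=5, G=8, A=3
G+C = 8 + 5 = 13

13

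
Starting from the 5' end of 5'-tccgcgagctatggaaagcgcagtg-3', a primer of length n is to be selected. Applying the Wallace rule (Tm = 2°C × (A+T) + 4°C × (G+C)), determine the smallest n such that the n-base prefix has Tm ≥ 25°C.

First 7 bases: TCCGCGA → Tm = 24°C (< 25°C)
First 8 bases: TCCGCGAG → Tm = 28°C (≥ 25°C)
Each additional base adds 2°C (A/T) or 4°C (G/C), so Tm is non-decreasing in n; n = 8 is the first length to reach 25°C.

n = 8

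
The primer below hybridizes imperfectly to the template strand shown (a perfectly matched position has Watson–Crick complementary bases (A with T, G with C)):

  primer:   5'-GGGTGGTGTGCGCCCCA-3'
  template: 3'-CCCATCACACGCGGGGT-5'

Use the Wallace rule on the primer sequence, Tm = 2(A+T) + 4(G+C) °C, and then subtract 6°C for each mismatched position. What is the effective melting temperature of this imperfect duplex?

54°C

Primer base counts: A=1, T=3, G=8, C=5 → A+T=4, G+C=13
Perfect-match Tm = 2(4) + 4(13) = 8 + 52 = 60°C
Mismatches (positions where the bases are not complementary): 1 (at position 5)
Effective Tm = 60 − 1×6 = 60 − 6 = 54°C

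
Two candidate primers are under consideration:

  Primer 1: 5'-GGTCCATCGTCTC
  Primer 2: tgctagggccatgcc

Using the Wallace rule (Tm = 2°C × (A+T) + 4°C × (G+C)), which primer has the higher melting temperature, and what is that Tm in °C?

Primer 1: A+T=5, G+C=8 → Tm = 2(5)+4(8) = 42°C
Primer 2: A+T=5, G+C=10 → Tm = 2(5)+4(10) = 50°C
42°C vs 50°C → primer 2 is higher.

Primer 2, 50°C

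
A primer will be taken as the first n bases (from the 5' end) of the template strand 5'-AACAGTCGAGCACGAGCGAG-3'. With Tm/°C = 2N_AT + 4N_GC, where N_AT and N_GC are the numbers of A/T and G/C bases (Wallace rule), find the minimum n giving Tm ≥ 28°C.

First 9 bases: AACAGTCGA → Tm = 26°C (< 28°C)
First 10 bases: AACAGTCGAG → Tm = 30°C (≥ 28°C)
Each additional base adds 2°C (A/T) or 4°C (G/C), so Tm is non-decreasing in n; n = 10 is the first length to reach 28°C.

n = 10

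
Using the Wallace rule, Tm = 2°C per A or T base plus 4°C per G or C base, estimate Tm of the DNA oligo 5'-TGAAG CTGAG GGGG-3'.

G=8, T=2, A=3, C=1
A+T = 5, G+C = 9
Tm = 2×5 + 4×9 = 46°C

46°C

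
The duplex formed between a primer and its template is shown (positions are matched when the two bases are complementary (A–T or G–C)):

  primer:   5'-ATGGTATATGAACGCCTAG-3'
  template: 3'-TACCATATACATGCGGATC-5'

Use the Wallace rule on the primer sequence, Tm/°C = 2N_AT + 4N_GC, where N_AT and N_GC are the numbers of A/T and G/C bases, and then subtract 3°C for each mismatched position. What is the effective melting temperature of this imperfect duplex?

51°C

Primer base counts: A=6, T=5, G=5, C=3 → A+T=11, G+C=8
Perfect-match Tm = 2(11) + 4(8) = 22 + 32 = 54°C
Mismatches (positions where the bases are not complementary): 1 (at position 11)
Effective Tm = 54 − 1×3 = 54 − 3 = 51°C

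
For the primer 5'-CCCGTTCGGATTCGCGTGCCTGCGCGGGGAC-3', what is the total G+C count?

23

Base counts: C=11, T=6, G=12, A=2
G+C = 12 + 11 = 23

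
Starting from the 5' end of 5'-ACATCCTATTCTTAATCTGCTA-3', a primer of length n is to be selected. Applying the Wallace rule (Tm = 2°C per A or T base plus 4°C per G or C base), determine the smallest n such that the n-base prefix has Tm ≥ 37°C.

n = 15

First 14 bases: ACATCCTATTCTTA → Tm = 36°C (< 37°C)
First 15 bases: ACATCCTATTCTTAA → Tm = 38°C (≥ 37°C)
Since every base adds ≥2°C, Tm only increases with n, so the threshold is first crossed at n = 15.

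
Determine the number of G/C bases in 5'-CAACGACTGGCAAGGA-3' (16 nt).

Scanning the sequence gives G=5, C=4, T=1, A=6.
G+C = 5 + 4 = 9

9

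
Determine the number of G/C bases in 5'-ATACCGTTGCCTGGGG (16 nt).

Base counts: G=6, A=2, T=4, C=4
G+C = 6 + 4 = 10

10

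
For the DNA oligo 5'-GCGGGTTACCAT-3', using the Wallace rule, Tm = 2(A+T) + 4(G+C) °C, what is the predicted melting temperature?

38°C

G=4, A=2, T=3, C=3
So N_AT = 5 and N_GC = 7.
Tm = 2(5) + 4(7) = 10 + 28 = 38°C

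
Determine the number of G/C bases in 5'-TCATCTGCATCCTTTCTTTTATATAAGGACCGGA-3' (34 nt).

T=13, A=8, C=8, G=5
Total G or C: 5 + 8 = 13

13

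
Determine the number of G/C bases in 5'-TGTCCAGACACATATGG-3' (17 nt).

8

Base counts: C=4, T=4, A=5, G=4
G+C = 4 + 4 = 8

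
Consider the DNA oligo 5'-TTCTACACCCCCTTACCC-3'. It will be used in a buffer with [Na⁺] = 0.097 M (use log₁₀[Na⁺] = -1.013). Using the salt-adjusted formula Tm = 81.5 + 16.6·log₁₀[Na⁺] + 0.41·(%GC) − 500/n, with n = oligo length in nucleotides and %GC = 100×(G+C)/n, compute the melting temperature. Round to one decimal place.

59.7°C

Length n = 18. Base counts: T=5, A=3, C=10, G=0
G+C = 10, so %GC = 10/18 × 100 = 55.556%
Salt term: 16.6 × (-1.013) = -16.816
GC term: 0.41 × 55.556 = 22.778; length term: −500/18 = −27.778
Tm = 81.5 + (-16.816) + 22.778 − 27.778 = 59.684 → 59.7°C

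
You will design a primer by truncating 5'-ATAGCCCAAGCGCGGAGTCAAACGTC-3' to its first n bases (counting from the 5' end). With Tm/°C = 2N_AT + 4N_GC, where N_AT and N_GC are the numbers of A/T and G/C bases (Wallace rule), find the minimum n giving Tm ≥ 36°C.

First 11 bases: ATAGCCCAAGC → Tm = 34°C (< 36°C)
First 12 bases: ATAGCCCAAGCG → Tm = 38°C (≥ 36°C)
Each additional base adds 2°C (A/T) or 4°C (G/C), so Tm is non-decreasing in n; n = 12 is the first length to reach 36°C.

n = 12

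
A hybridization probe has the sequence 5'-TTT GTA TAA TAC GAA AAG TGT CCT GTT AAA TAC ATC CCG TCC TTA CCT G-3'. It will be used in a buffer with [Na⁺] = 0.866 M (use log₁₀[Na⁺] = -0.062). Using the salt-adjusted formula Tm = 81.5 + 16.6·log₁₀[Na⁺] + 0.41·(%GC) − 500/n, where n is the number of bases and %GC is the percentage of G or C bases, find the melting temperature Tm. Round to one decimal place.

85.3°C

Length n = 49. Base counts: A=14, G=7, T=17, C=11
G+C = 18, so %GC = 18/49 × 100 = 36.735%
Salt term: 16.6 × (-0.062) = -1.029
GC term: 0.41 × 36.735 = 15.061; length term: −500/49 = −10.204
Tm = 81.5 + (-1.029) + 15.061 − 10.204 = 85.328 → 85.3°C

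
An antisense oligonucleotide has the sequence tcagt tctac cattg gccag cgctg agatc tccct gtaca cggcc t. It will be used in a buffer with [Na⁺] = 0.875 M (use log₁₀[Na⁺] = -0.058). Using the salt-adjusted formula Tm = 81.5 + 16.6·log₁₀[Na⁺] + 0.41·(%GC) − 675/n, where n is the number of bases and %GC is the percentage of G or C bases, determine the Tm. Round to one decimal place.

Length n = 46. Scanning the sequence gives G=10, T=12, A=8, C=16.
G+C = 26, so %GC = 26/46 × 100 = 56.522%
Salt term: 16.6 × (-0.058) = -0.963
GC term: 0.41 × 56.522 = 23.174; length term: −675/46 = −14.674
Tm = 81.5 + (-0.963) + 23.174 − 14.674 = 89.037 → 89.0°C

89.0°C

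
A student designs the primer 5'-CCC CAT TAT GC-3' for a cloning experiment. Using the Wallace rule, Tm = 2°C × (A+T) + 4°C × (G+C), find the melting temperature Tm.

34°C

A=2, G=1, T=3, C=5
AT pairs contribute 5, GC pairs contribute 6.
Tm = 2×5 + 4×6 = 34°C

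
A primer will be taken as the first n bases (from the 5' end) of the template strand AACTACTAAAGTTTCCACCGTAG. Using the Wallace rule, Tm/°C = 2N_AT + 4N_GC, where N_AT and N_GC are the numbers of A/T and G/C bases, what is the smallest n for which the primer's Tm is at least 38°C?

n = 15

First 14 bases: AACTACTAAAGTTT → Tm = 34°C (< 38°C)
First 15 bases: AACTACTAAAGTTTC → Tm = 38°C (≥ 38°C)
Each additional base adds 2°C (A/T) or 4°C (G/C), so Tm is non-decreasing in n; n = 15 is the first length to reach 38°C.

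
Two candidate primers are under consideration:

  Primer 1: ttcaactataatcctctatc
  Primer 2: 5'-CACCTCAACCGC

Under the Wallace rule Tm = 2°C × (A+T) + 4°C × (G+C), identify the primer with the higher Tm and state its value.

Primer 1: A+T=14, G+C=6 → Tm = 2(14)+4(6) = 52°C
Primer 2: A+T=4, G+C=8 → Tm = 2(4)+4(8) = 40°C
52°C vs 40°C → primer 1 is higher.

Primer 1, 52°C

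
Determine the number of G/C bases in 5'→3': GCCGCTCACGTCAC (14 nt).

10

C=7, A=2, G=3, T=2
G+C = 3 + 7 = 10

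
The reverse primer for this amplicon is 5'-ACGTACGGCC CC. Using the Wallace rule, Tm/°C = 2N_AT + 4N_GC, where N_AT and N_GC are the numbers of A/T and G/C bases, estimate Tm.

Counting bases: A=2, C=6, G=3, T=1
So N_AT = 3 and N_GC = 9.
Tm = 2×3 + 4×9 = 42°C

42°C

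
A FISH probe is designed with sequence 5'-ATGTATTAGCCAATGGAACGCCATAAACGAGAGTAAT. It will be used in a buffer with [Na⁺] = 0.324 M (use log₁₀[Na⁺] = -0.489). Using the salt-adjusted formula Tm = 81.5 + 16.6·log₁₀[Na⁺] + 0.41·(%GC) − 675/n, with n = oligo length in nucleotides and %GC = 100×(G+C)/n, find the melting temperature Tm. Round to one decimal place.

70.7°C

Length n = 37. C=6, T=8, A=15, G=8
G+C = 14, so %GC = 14/37 × 100 = 37.838%
Salt term: 16.6 × (-0.489) = -8.117
GC term: 0.41 × 37.838 = 15.514; length term: −675/37 = −18.243
Tm = 81.5 + (-8.117) + 15.514 − 18.243 = 70.654 → 70.7°C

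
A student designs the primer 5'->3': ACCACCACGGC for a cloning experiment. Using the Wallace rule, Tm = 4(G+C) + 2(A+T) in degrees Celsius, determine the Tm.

38°C

Counting bases: T=0, A=3, C=6, G=2
A+T = 3, G+C = 8
Tm = 2×3 + 4×8 = 38°C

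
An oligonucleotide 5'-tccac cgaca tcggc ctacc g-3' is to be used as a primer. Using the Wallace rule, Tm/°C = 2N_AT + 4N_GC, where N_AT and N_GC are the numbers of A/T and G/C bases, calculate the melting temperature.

T=3, A=4, G=4, C=10
A+T = 7, G+C = 14
Tm = 2(7) + 4(14) = 14 + 56 = 70°C

70°C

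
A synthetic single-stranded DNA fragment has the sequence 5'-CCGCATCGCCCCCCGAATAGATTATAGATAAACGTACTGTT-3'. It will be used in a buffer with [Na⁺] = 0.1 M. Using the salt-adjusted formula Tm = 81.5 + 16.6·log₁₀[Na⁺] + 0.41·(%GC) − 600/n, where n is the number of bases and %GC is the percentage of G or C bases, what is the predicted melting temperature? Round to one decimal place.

Length n = 41. A=12, G=7, C=12, T=10
G+C = 19, so %GC = 19/41 × 100 = 46.341%
Salt term: 16.6 × (-1) = -16.6
GC term: 0.41 × 46.341 = 19; length term: −600/41 = −14.634
Tm = 81.5 + (-16.6) + 19 − 14.634 = 69.266 → 69.3°C

69.3°C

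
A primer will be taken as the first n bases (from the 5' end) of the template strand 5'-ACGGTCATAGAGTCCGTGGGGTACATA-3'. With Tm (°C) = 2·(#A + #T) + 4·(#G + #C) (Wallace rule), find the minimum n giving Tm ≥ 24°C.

First 7 bases: ACGGTCA → Tm = 22°C (< 24°C)
First 8 bases: ACGGTCAT → Tm = 24°C (≥ 24°C)
Each additional base adds 2°C (A/T) or 4°C (G/C), so Tm is non-decreasing in n; n = 8 is the first length to reach 24°C.

n = 8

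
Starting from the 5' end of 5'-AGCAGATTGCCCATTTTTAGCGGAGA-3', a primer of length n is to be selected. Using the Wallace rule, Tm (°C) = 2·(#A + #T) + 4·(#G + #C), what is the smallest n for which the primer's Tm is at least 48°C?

n = 17

First 16 bases: AGCAGATTGCCCATTT → Tm = 46°C (< 48°C)
First 17 bases: AGCAGATTGCCCATTTT → Tm = 48°C (≥ 48°C)
Since every base adds ≥2°C, Tm only increases with n, so the threshold is first crossed at n = 17.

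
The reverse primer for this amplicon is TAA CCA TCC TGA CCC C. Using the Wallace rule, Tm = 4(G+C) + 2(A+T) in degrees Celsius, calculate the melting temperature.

50°C

Base counts: T=3, G=1, A=4, C=8
So N_AT = 7 and N_GC = 9.
Tm = 2(7) + 4(9) = 14 + 36 = 50°C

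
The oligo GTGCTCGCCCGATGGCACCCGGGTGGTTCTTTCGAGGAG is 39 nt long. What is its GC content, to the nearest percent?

Base counts: T=9, C=11, G=15, A=4
G+C = 15 + 11 = 26 out of 39 bases
%GC = 26/39 × 100 = 66.67% ≈ 67%

67%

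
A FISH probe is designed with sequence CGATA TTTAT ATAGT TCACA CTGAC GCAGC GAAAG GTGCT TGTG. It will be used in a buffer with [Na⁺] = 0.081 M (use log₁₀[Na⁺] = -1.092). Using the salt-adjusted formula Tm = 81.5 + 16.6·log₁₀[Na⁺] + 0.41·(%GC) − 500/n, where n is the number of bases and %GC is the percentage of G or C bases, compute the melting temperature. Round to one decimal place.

Length n = 44. Scanning the sequence gives T=13, C=8, A=12, G=11.
G+C = 19, so %GC = 19/44 × 100 = 43.182%
Salt term: 16.6 × (-1.092) = -18.127
GC term: 0.41 × 43.182 = 17.705; length term: −500/44 = −11.364
Tm = 81.5 + (-18.127) + 17.705 − 11.364 = 69.714 → 69.7°C

69.7°C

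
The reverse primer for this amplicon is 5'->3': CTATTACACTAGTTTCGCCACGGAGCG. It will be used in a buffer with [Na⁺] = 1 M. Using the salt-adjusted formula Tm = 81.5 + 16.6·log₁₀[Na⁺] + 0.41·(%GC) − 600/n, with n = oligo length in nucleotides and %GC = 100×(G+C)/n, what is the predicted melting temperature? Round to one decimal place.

Length n = 27. T=7, G=6, A=6, C=8
G+C = 14, so %GC = 14/27 × 100 = 51.852%
Salt term: 16.6 × (0) = 0
GC term: 0.41 × 51.852 = 21.259; length term: −600/27 = −22.222
Tm = 81.5 + (0) + 21.259 − 22.222 = 80.537 → 80.5°C

80.5°C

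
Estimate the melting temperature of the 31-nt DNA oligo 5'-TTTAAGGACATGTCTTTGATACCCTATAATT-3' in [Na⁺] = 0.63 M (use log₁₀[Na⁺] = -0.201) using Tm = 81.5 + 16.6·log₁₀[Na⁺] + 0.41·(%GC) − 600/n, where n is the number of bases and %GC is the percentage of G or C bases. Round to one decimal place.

70.7°C

Length n = 31. Base counts: A=9, T=13, G=4, C=5
G+C = 9, so %GC = 9/31 × 100 = 29.032%
Salt term: 16.6 × (-0.201) = -3.337
GC term: 0.41 × 29.032 = 11.903; length term: −600/31 = −19.355
Tm = 81.5 + (-3.337) + 11.903 − 19.355 = 70.711 → 70.7°C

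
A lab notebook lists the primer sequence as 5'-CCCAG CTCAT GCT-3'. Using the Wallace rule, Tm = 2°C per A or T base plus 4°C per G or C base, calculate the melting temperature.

Counting bases: C=6, A=2, G=2, T=3
So N_AT = 5 and N_GC = 8.
Tm = 4·8 + 2·5 = 32 + 10 = 42°C

42°C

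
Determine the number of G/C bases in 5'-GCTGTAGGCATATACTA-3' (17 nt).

7

Scanning the sequence gives A=5, G=4, C=3, T=5.
Total G or C: 4 + 3 = 7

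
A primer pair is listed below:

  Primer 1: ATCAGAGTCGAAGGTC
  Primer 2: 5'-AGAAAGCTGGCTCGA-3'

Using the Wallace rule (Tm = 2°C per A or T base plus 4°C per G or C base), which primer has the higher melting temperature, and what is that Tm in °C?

Primer 1, 48°C

Primer 1: A+T=8, G+C=8 → Tm = 2(8)+4(8) = 48°C
Primer 2: A+T=7, G+C=8 → Tm = 2(7)+4(8) = 46°C
48°C vs 46°C → primer 1 is higher.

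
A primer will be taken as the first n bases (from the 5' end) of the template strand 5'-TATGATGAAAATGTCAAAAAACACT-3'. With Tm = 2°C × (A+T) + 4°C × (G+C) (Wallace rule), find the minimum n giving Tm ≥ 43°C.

First 17 bases: TATGATGAAAATGTCAA → Tm = 42°C (< 43°C)
First 18 bases: TATGATGAAAATGTCAAA → Tm = 44°C (≥ 43°C)
Since every base adds ≥2°C, Tm only increases with n, so the threshold is first crossed at n = 18.

n = 18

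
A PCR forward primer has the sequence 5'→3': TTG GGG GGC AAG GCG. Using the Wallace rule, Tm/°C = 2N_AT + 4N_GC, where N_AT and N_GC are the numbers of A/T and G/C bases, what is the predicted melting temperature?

Counting bases: T=2, G=9, C=2, A=2
So N_AT = 4 and N_GC = 11.
Tm = 2×4 + 4×11 = 52°C

52°C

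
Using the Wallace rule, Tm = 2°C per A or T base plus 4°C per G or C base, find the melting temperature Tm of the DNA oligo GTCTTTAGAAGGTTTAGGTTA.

A=5, G=6, T=9, C=1
AT pairs contribute 14, GC pairs contribute 7.
Tm = 2(14) + 4(7) = 28 + 28 = 56°C

56°C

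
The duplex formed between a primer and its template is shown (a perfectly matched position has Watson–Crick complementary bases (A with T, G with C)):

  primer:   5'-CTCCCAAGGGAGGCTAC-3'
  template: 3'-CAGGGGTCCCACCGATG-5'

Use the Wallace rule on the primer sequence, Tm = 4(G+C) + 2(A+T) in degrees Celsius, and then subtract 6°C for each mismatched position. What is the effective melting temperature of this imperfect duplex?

38°C

Primer base counts: A=4, T=2, G=5, C=6 → A+T=6, G+C=11
Perfect-match Tm = 2(6) + 4(11) = 12 + 44 = 56°C
Mismatches (positions where the bases are not complementary): 3 (at positions 1, 6, 11)
Effective Tm = 56 − 3×6 = 56 − 18 = 38°C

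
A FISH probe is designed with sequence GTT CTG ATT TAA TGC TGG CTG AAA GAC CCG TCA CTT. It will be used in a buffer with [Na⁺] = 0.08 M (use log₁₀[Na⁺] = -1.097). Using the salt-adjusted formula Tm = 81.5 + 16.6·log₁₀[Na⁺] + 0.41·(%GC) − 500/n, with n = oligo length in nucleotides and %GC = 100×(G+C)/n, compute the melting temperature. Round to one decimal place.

67.6°C

Length n = 36. Counting bases: A=8, T=12, G=8, C=8
G+C = 16, so %GC = 16/36 × 100 = 44.444%
Salt term: 16.6 × (-1.097) = -18.21
GC term: 0.41 × 44.444 = 18.222; length term: −500/36 = −13.889
Tm = 81.5 + (-18.21) + 18.222 − 13.889 = 67.623 → 67.6°C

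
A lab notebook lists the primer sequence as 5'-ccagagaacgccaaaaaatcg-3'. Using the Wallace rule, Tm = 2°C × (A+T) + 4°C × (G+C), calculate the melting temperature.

62°C

Counting bases: G=4, T=1, A=10, C=6
So N_AT = 11 and N_GC = 10.
Tm = 4·10 + 2·11 = 40 + 22 = 62°C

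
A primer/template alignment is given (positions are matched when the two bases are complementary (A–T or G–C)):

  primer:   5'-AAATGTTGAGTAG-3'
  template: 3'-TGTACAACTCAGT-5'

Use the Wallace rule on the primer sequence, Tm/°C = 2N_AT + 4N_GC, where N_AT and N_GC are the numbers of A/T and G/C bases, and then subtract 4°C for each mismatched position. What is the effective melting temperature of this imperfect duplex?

Primer base counts: A=5, T=4, G=4, C=0 → A+T=9, G+C=4
Perfect-match Tm = 2(9) + 4(4) = 18 + 16 = 34°C
Mismatches (positions where the bases are not complementary): 3 (at positions 2, 12, 13)
Effective Tm = 34 − 3×4 = 34 − 12 = 22°C

22°C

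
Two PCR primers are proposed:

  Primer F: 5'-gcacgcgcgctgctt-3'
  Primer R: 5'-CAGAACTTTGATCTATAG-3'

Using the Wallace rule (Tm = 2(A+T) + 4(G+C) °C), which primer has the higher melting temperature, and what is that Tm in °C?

Primer F: A+T=4, G+C=11 → Tm = 2(4)+4(11) = 52°C
Primer R: A+T=12, G+C=6 → Tm = 2(12)+4(6) = 48°C
52°C vs 48°C → primer F is higher.

Primer F, 52°C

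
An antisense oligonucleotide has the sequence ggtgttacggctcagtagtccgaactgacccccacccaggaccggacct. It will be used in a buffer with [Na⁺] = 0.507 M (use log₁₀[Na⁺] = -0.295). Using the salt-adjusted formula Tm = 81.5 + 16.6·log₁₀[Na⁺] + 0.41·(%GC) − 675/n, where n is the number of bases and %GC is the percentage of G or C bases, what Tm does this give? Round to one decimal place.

Length n = 49. Scanning the sequence gives T=8, A=10, G=13, C=18.
G+C = 31, so %GC = 31/49 × 100 = 63.265%
Salt term: 16.6 × (-0.295) = -4.897
GC term: 0.41 × 63.265 = 25.939; length term: −675/49 = −13.776
Tm = 81.5 + (-4.897) + 25.939 − 13.776 = 88.766 → 88.8°C

88.8°C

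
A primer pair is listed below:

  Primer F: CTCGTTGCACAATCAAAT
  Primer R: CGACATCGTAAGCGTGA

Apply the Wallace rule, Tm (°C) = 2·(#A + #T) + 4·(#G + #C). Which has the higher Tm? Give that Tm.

Primer F: A+T=11, G+C=7 → Tm = 2(11)+4(7) = 50°C
Primer R: A+T=8, G+C=9 → Tm = 2(8)+4(9) = 52°C
50°C vs 52°C → primer R is higher.

Primer R, 52°C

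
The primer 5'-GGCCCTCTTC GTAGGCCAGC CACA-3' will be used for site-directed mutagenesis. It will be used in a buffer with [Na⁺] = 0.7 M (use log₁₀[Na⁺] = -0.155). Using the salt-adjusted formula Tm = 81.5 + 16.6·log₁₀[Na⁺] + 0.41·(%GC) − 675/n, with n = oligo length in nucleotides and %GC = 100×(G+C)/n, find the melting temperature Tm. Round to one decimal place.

Length n = 24. Base counts: G=6, C=10, A=4, T=4
G+C = 16, so %GC = 16/24 × 100 = 66.667%
Salt term: 16.6 × (-0.155) = -2.573
GC term: 0.41 × 66.667 = 27.333; length term: −675/24 = −28.125
Tm = 81.5 + (-2.573) + 27.333 − 28.125 = 78.135 → 78.1°C

78.1°C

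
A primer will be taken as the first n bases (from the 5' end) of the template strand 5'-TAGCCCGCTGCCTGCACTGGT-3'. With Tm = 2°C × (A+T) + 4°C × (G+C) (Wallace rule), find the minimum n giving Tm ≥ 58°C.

First 16 bases: TAGCCCGCTGCCTGCA → Tm = 54°C (< 58°C)
First 17 bases: TAGCCCGCTGCCTGCAC → Tm = 58°C (≥ 58°C)
Since every base adds ≥2°C, Tm only increases with n, so the threshold is first crossed at n = 17.

n = 17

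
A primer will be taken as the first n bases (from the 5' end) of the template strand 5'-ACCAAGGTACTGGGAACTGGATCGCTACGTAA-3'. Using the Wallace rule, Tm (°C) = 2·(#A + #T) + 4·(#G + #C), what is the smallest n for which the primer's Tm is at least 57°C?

First 18 bases: ACCAAGGTACTGGGAACT → Tm = 54°C (< 57°C)
First 19 bases: ACCAAGGTACTGGGAACTG → Tm = 58°C (≥ 57°C)
Since every base adds ≥2°C, Tm only increases with n, so the threshold is first crossed at n = 19.

n = 19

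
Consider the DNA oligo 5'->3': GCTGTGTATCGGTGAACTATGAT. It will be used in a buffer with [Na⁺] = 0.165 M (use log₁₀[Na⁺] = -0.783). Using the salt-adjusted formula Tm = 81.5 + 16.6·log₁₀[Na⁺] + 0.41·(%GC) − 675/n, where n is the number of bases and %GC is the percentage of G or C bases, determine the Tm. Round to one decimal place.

Length n = 23. C=3, T=8, A=5, G=7
G+C = 10, so %GC = 10/23 × 100 = 43.478%
Salt term: 16.6 × (-0.783) = -12.998
GC term: 0.41 × 43.478 = 17.826; length term: −675/23 = −29.348
Tm = 81.5 + (-12.998) + 17.826 − 29.348 = 56.98 → 57.0°C

57.0°C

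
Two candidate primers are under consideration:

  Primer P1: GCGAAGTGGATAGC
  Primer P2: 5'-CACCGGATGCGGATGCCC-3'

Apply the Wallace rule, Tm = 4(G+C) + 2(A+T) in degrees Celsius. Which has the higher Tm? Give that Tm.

Primer P2, 62°C

Primer P1: A+T=6, G+C=8 → Tm = 2(6)+4(8) = 44°C
Primer P2: A+T=5, G+C=13 → Tm = 2(5)+4(13) = 62°C
44°C vs 62°C → primer P2 is higher.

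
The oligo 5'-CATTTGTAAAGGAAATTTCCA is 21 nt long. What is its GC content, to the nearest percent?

Counting bases: T=7, C=3, A=8, G=3
G+C = 3 + 3 = 6 out of 21 bases
%GC = 6/21 × 100 = 28.57% ≈ 29%

29%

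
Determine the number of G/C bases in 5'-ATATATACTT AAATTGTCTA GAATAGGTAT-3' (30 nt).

6

Scanning the sequence gives T=12, A=12, C=2, G=4.
Total G or C: 4 + 2 = 6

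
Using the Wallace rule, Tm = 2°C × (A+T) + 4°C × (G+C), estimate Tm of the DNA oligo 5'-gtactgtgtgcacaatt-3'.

48°C

Base counts: C=3, G=4, A=4, T=6
A+T = 10, G+C = 7
Tm = 2×10 + 4×7 = 48°C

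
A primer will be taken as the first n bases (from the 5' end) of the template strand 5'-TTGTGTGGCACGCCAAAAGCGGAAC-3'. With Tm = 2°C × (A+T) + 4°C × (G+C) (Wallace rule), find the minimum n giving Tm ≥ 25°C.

n = 9

First 8 bases: TTGTGTGG → Tm = 24°C (< 25°C)
First 9 bases: TTGTGTGGC → Tm = 28°C (≥ 25°C)
Since every base adds ≥2°C, Tm only increases with n, so the threshold is first crossed at n = 9.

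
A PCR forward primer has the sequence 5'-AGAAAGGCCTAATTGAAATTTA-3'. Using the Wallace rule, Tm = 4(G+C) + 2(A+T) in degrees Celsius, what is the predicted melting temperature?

Counting bases: T=6, G=4, C=2, A=10
So N_AT = 16 and N_GC = 6.
Tm = 2×16 + 4×6 = 56°C

56°C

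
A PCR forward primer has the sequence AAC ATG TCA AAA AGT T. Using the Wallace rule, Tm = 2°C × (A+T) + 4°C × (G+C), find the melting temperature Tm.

40°C

A=8, T=4, G=2, C=2
AT pairs contribute 12, GC pairs contribute 4.
Tm = 2(12) + 4(4) = 24 + 16 = 40°C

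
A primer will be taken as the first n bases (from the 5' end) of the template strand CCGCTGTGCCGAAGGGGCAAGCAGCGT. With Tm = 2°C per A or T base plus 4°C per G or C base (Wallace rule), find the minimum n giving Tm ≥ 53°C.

First 15 bases: CCGCTGTGCCGAAGG → Tm = 52°C (< 53°C)
First 16 bases: CCGCTGTGCCGAAGGG → Tm = 56°C (≥ 53°C)
Each additional base adds 2°C (A/T) or 4°C (G/C), so Tm is non-decreasing in n; n = 16 is the first length to reach 53°C.

n = 16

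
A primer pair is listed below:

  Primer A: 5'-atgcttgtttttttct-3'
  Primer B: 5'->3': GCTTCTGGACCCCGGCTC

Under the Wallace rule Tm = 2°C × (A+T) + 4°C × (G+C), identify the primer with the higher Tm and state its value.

Primer A: A+T=12, G+C=4 → Tm = 2(12)+4(4) = 40°C
Primer B: A+T=5, G+C=13 → Tm = 2(5)+4(13) = 62°C
40°C vs 62°C → primer B is higher.

Primer B, 62°C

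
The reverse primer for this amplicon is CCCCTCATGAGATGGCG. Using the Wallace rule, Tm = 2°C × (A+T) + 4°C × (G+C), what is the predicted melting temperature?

Base counts: T=3, A=3, C=6, G=5
AT pairs contribute 6, GC pairs contribute 11.
Tm = 2(6) + 4(11) = 12 + 44 = 56°C

56°C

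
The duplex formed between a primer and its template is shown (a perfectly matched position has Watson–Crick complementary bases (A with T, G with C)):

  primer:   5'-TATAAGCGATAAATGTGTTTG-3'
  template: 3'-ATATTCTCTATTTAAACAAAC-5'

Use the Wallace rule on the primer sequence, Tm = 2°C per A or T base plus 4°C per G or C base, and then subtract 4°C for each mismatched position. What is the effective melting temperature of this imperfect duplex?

Primer base counts: A=7, T=8, G=5, C=1 → A+T=15, G+C=6
Perfect-match Tm = 2(15) + 4(6) = 30 + 24 = 54°C
Mismatches (positions where the bases are not complementary): 2 (at positions 7, 15)
Effective Tm = 54 − 2×4 = 54 − 8 = 46°C

46°C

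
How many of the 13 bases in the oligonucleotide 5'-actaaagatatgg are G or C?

Scanning the sequence gives C=1, A=6, G=3, T=3.
Total G or C: 3 + 1 = 4

4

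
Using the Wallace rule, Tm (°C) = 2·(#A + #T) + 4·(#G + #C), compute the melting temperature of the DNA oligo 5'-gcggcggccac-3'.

42°C

A=1, C=5, G=5, T=0
A+T = 1, G+C = 10
Tm = 4·10 + 2·1 = 40 + 2 = 42°C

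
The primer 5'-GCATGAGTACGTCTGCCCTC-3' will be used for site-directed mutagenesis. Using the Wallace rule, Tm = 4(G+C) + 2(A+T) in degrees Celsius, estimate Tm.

64°C

Base counts: A=3, G=5, C=7, T=5
So N_AT = 8 and N_GC = 12.
Tm = 2(8) + 4(12) = 16 + 48 = 64°C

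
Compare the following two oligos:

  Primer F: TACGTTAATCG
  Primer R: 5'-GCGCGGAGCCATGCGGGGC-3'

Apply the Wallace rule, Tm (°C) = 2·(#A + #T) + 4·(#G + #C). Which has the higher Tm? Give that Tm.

Primer F: A+T=7, G+C=4 → Tm = 2(7)+4(4) = 30°C
Primer R: A+T=3, G+C=16 → Tm = 2(3)+4(16) = 70°C
30°C vs 70°C → primer R is higher.

Primer R, 70°C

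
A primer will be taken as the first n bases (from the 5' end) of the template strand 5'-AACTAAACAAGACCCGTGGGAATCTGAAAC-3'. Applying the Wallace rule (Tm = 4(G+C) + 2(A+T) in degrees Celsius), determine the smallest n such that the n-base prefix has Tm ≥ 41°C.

First 14 bases: AACTAAACAAGACC → Tm = 38°C (< 41°C)
First 15 bases: AACTAAACAAGACCC → Tm = 42°C (≥ 41°C)
Since every base adds ≥2°C, Tm only increases with n, so the threshold is first crossed at n = 15.

n = 15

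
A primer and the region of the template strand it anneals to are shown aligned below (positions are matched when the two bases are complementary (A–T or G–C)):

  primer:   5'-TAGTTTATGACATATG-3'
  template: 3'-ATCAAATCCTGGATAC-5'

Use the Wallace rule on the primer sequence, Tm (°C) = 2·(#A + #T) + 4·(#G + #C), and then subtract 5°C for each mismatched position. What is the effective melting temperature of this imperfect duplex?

30°C

Primer base counts: A=5, T=7, G=3, C=1 → A+T=12, G+C=4
Perfect-match Tm = 2(12) + 4(4) = 24 + 16 = 40°C
Mismatches (positions where the bases are not complementary): 2 (at positions 8, 12)
Effective Tm = 40 − 2×5 = 40 − 10 = 30°C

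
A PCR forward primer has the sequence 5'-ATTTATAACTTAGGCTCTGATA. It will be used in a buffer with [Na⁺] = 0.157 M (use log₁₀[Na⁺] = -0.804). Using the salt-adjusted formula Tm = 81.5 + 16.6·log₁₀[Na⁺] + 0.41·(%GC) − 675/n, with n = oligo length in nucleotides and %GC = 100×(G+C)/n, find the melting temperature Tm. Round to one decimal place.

Length n = 22. Base counts: G=3, C=3, A=7, T=9
G+C = 6, so %GC = 6/22 × 100 = 27.273%
Salt term: 16.6 × (-0.804) = -13.346
GC term: 0.41 × 27.273 = 11.182; length term: −675/22 = −30.682
Tm = 81.5 + (-13.346) + 11.182 − 30.682 = 48.654 → 48.7°C

48.7°C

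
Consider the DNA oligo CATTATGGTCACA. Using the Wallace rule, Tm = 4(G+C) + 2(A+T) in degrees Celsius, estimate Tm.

Scanning the sequence gives T=4, A=4, C=3, G=2.
AT pairs contribute 8, GC pairs contribute 5.
Tm = 2(8) + 4(5) = 16 + 20 = 36°C

36°C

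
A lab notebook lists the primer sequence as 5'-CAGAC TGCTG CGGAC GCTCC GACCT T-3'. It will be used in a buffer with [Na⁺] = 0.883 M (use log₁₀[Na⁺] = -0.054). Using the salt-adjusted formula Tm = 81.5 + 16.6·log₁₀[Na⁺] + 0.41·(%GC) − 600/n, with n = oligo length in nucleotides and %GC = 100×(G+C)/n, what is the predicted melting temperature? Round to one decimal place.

Length n = 26. Counting bases: C=10, G=7, A=4, T=5
G+C = 17, so %GC = 17/26 × 100 = 65.385%
Salt term: 16.6 × (-0.054) = -0.896
GC term: 0.41 × 65.385 = 26.808; length term: −600/26 = −23.077
Tm = 81.5 + (-0.896) + 26.808 − 23.077 = 84.335 → 84.3°C

84.3°C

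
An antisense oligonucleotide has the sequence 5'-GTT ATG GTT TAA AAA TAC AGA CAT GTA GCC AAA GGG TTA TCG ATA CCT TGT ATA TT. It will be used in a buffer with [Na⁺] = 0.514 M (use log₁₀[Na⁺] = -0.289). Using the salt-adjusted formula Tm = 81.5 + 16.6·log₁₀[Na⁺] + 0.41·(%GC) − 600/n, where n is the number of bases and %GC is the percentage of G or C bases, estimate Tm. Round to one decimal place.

79.2°C

Length n = 56. T=19, A=19, G=11, C=7
G+C = 18, so %GC = 18/56 × 100 = 32.143%
Salt term: 16.6 × (-0.289) = -4.797
GC term: 0.41 × 32.143 = 13.179; length term: −600/56 = −10.714
Tm = 81.5 + (-4.797) + 13.179 − 10.714 = 79.168 → 79.2°C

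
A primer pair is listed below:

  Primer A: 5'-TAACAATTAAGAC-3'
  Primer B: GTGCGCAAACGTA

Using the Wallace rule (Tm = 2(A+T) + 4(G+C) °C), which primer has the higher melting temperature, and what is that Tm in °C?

Primer A: A+T=10, G+C=3 → Tm = 2(10)+4(3) = 32°C
Primer B: A+T=6, G+C=7 → Tm = 2(6)+4(7) = 40°C
32°C vs 40°C → primer B is higher.

Primer B, 40°C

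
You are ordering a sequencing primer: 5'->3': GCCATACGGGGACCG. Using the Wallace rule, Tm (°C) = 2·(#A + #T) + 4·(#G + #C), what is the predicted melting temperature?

T=1, C=5, G=6, A=3
So N_AT = 4 and N_GC = 11.
Tm = 2×4 + 4×11 = 52°C

52°C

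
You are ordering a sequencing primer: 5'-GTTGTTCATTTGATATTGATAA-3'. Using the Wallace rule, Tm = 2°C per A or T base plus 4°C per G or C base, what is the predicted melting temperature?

54°C

G=4, C=1, A=6, T=11
So N_AT = 17 and N_GC = 5.
Tm = 2×17 + 4×5 = 54°C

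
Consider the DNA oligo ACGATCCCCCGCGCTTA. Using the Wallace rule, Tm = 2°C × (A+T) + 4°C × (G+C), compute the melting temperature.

56°C

Scanning the sequence gives C=8, T=3, A=3, G=3.
AT pairs contribute 6, GC pairs contribute 11.
Tm = 2(6) + 4(11) = 12 + 44 = 56°C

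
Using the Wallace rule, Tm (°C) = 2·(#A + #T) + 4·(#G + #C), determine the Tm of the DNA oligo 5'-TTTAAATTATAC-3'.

26°C

Counting bases: C=1, T=6, A=5, G=0
AT pairs contribute 11, GC pairs contribute 1.
Tm = 4·1 + 2·11 = 4 + 22 = 26°C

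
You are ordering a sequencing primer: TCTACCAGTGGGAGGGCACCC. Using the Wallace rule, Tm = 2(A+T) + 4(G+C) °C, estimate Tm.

Counting bases: T=3, C=7, A=4, G=7
A+T = 7, G+C = 14
Tm = 2(7) + 4(14) = 14 + 56 = 70°C

70°C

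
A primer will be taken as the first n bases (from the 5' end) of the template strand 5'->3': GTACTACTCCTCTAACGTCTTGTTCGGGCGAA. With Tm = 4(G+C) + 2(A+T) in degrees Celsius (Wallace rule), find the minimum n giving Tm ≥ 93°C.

n = 31

First 30 bases: GTACTACTCCTCTAACGTCTTGTTCGGGCG → Tm = 92°C (< 93°C)
First 31 bases: GTACTACTCCTCTAACGTCTTGTTCGGGCGA → Tm = 94°C (≥ 93°C)
Since every base adds ≥2°C, Tm only increases with n, so the threshold is first crossed at n = 31.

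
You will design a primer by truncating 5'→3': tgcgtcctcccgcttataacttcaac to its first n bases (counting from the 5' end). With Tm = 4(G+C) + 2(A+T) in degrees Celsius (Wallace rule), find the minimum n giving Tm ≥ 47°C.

n = 14

First 13 bases: TGCGTCCTCCCGC → Tm = 46°C (< 47°C)
First 14 bases: TGCGTCCTCCCGCT → Tm = 48°C (≥ 47°C)
Since every base adds ≥2°C, Tm only increases with n, so the threshold is first crossed at n = 14.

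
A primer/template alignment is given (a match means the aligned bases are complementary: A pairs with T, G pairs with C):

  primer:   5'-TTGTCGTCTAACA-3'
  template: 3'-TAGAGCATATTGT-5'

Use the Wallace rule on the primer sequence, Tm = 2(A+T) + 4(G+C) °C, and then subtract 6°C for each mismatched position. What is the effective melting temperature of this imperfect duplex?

18°C

Primer base counts: A=3, T=5, G=2, C=3 → A+T=8, G+C=5
Perfect-match Tm = 2(8) + 4(5) = 16 + 20 = 36°C
Mismatches (positions where the bases are not complementary): 3 (at positions 1, 3, 8)
Effective Tm = 36 − 3×6 = 36 − 18 = 18°C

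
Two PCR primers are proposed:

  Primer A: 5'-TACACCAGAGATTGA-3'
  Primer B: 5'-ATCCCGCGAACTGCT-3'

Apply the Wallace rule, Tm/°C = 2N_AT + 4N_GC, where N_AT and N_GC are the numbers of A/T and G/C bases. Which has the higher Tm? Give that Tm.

Primer B, 48°C

Primer A: A+T=9, G+C=6 → Tm = 2(9)+4(6) = 42°C
Primer B: A+T=6, G+C=9 → Tm = 2(6)+4(9) = 48°C
42°C vs 48°C → primer B is higher.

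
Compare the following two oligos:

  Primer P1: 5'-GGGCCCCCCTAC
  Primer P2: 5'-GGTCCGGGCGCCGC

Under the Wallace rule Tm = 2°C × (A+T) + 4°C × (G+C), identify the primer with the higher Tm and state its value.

Primer P1: A+T=2, G+C=10 → Tm = 2(2)+4(10) = 44°C
Primer P2: A+T=1, G+C=13 → Tm = 2(1)+4(13) = 54°C
44°C vs 54°C → primer P2 is higher.

Primer P2, 54°C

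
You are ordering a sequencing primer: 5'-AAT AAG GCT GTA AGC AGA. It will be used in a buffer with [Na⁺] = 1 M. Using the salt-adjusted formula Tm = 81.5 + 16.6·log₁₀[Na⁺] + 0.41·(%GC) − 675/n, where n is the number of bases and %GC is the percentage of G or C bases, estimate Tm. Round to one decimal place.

59.9°C

Length n = 18. Base counts: G=5, C=2, T=3, A=8
G+C = 7, so %GC = 7/18 × 100 = 38.889%
Salt term: 16.6 × (0) = 0
GC term: 0.41 × 38.889 = 15.944; length term: −675/18 = −37.5
Tm = 81.5 + (0) + 15.944 − 37.5 = 59.944 → 59.9°C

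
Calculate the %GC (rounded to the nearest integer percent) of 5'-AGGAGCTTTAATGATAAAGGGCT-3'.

Counting bases: G=7, C=2, T=6, A=8
G+C = 7 + 2 = 9 out of 23 bases
%GC = 9/23 × 100 = 39.13% ≈ 39%

39%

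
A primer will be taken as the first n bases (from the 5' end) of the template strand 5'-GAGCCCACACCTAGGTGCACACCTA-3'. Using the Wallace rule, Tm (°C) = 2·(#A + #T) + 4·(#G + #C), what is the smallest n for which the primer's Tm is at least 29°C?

First 8 bases: GAGCCCAC → Tm = 28°C (< 29°C)
First 9 bases: GAGCCCACA → Tm = 30°C (≥ 29°C)
Each additional base adds 2°C (A/T) or 4°C (G/C), so Tm is non-decreasing in n; n = 9 is the first length to reach 29°C.

n = 9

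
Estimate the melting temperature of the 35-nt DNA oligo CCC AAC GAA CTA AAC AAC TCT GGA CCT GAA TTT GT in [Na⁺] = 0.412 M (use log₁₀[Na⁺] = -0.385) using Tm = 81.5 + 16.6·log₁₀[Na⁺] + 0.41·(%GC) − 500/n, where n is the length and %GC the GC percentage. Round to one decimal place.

Length n = 35. C=10, T=8, A=12, G=5
G+C = 15, so %GC = 15/35 × 100 = 42.857%
Salt term: 16.6 × (-0.385) = -6.391
GC term: 0.41 × 42.857 = 17.571; length term: −500/35 = −14.286
Tm = 81.5 + (-6.391) + 17.571 − 14.286 = 78.394 → 78.4°C

78.4°C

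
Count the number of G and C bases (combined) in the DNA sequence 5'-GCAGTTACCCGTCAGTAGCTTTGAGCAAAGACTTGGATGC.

20

Base counts: A=10, G=11, T=10, C=9
G+C = 11 + 9 = 20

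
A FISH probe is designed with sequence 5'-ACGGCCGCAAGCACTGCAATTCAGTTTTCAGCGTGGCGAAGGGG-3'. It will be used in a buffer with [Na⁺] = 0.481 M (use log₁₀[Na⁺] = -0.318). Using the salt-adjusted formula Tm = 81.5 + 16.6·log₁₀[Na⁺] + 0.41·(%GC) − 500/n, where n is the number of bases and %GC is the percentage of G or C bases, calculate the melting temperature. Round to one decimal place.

Length n = 44. Counting bases: A=10, G=15, T=8, C=11
G+C = 26, so %GC = 26/44 × 100 = 59.091%
Salt term: 16.6 × (-0.318) = -5.279
GC term: 0.41 × 59.091 = 24.227; length term: −500/44 = −11.364
Tm = 81.5 + (-5.279) + 24.227 − 11.364 = 89.084 → 89.1°C

89.1°C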